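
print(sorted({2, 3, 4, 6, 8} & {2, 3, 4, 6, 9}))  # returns [2, 3, 4, 6]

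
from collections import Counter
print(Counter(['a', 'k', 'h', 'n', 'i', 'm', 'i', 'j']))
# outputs Counter({'i': 2, 'a': 1, 'k': 1, 'h': 1, 'n': 1, 'm': 1, 'j': 1})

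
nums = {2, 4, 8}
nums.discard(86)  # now {2, 4, 8}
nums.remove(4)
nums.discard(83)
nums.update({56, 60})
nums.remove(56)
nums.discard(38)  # {2, 8, 60}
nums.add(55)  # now {2, 8, 55, 60}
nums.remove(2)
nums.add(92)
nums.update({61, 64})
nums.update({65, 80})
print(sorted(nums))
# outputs [8, 55, 60, 61, 64, 65, 80, 92]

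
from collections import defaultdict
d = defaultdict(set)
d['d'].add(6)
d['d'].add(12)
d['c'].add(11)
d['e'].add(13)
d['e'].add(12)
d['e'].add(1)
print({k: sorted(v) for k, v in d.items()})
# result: {'d': [6, 12], 'c': [11], 'e': [1, 12, 13]}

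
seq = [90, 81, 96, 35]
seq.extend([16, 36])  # [90, 81, 96, 35, 16, 36]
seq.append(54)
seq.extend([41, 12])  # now [90, 81, 96, 35, 16, 36, 54, 41, 12]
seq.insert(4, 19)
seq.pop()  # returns 12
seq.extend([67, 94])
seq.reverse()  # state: [94, 67, 41, 54, 36, 16, 19, 35, 96, 81, 90]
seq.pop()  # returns 90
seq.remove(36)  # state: [94, 67, 41, 54, 16, 19, 35, 96, 81]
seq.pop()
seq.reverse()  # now [96, 35, 19, 16, 54, 41, 67, 94]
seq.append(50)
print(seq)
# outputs [96, 35, 19, 16, 54, 41, 67, 94, 50]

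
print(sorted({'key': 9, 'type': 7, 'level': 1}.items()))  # [('key', 9), ('level', 1), ('type', 7)]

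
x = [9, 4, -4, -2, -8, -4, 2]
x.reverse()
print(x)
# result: [2, -4, -8, -2, -4, 4, 9]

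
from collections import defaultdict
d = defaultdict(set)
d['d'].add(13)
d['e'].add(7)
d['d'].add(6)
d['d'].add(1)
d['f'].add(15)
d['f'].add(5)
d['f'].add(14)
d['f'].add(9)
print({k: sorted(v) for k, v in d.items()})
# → {'d': [1, 6, 13], 'e': [7], 'f': [5, 9, 14, 15]}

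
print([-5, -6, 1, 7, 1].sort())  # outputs None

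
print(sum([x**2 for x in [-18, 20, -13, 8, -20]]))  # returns 1357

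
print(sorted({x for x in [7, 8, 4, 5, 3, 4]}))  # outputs [3, 4, 5, 7, 8]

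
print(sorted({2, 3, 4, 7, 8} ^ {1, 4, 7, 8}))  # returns [1, 2, 3]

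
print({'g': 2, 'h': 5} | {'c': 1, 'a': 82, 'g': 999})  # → {'g': 999, 'h': 5, 'c': 1, 'a': 82}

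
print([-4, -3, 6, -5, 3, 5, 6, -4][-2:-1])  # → [6]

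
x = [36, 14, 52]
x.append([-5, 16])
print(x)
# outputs [36, 14, 52, [-5, 16]]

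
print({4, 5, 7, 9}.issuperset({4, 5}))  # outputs True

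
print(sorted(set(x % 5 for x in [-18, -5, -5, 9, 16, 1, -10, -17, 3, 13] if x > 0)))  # [1, 3, 4]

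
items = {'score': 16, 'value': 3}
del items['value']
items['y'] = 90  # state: {'score': 16, 'y': 90}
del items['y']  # {'score': 16}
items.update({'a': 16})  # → {'score': 16, 'a': 16}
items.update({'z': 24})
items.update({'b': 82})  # {'score': 16, 'a': 16, 'z': 24, 'b': 82}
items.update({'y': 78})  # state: {'score': 16, 'a': 16, 'z': 24, 'b': 82, 'y': 78}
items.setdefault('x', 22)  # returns 22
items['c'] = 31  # {'score': 16, 'a': 16, 'z': 24, 'b': 82, 'y': 78, 'x': 22, 'c': 31}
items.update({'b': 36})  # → {'score': 16, 'a': 16, 'z': 24, 'b': 36, 'y': 78, 'x': 22, 'c': 31}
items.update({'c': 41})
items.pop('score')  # 16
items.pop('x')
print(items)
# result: {'a': 16, 'z': 24, 'b': 36, 'y': 78, 'c': 41}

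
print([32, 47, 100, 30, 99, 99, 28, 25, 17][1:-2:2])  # [47, 30, 99]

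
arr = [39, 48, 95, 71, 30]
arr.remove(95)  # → [39, 48, 71, 30]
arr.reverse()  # [30, 71, 48, 39]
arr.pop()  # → 39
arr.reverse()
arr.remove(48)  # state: [71, 30]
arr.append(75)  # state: [71, 30, 75]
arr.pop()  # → 75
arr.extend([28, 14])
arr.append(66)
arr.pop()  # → 66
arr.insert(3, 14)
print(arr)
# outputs [71, 30, 28, 14, 14]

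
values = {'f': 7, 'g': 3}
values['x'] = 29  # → {'f': 7, 'g': 3, 'x': 29}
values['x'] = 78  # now {'f': 7, 'g': 3, 'x': 78}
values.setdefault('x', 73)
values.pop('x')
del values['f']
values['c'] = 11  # {'g': 3, 'c': 11}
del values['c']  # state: {'g': 3}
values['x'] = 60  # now {'g': 3, 'x': 60}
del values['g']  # {'x': 60}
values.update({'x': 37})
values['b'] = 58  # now {'x': 37, 'b': 58}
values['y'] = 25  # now {'x': 37, 'b': 58, 'y': 25}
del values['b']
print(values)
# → {'x': 37, 'y': 25}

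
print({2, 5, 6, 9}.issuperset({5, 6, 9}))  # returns True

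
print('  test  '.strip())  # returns test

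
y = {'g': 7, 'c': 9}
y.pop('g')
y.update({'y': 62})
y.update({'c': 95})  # {'c': 95, 'y': 62}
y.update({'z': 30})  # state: {'c': 95, 'y': 62, 'z': 30}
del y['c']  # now {'y': 62, 'z': 30}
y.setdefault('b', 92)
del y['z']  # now {'y': 62, 'b': 92}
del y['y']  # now {'b': 92}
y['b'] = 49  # {'b': 49}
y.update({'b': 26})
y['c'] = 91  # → {'b': 26, 'c': 91}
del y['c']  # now {'b': 26}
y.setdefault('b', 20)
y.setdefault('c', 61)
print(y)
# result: {'b': 26, 'c': 61}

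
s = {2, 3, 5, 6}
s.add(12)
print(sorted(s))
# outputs [2, 3, 5, 6, 12]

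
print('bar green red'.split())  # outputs ['bar', 'green', 'red']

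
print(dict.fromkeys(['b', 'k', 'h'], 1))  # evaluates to {'b': 1, 'k': 1, 'h': 1}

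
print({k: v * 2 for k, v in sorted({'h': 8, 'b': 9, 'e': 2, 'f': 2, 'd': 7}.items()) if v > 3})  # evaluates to {'b': 18, 'd': 14, 'h': 16}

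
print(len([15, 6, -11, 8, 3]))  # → 5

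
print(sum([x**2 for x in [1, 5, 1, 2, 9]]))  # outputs 112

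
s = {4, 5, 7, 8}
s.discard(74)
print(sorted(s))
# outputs [4, 5, 7, 8]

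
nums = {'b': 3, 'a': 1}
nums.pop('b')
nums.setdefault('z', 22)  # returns 22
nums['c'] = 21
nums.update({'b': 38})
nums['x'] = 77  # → {'a': 1, 'z': 22, 'c': 21, 'b': 38, 'x': 77}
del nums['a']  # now {'z': 22, 'c': 21, 'b': 38, 'x': 77}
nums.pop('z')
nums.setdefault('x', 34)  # 77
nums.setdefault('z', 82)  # 82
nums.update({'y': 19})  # {'c': 21, 'b': 38, 'x': 77, 'z': 82, 'y': 19}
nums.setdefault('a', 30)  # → 30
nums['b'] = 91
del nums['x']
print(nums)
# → {'c': 21, 'b': 91, 'z': 82, 'y': 19, 'a': 30}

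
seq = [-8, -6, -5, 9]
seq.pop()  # 9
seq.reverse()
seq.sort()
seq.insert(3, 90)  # [-8, -6, -5, 90]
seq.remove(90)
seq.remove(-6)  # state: [-8, -5]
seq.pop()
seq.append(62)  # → [-8, 62]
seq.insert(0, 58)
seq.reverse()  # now [62, -8, 58]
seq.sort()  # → [-8, 58, 62]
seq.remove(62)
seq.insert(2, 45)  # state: [-8, 58, 45]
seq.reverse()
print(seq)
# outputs [45, 58, -8]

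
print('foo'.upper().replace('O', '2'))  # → F22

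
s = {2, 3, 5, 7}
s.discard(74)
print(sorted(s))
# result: [2, 3, 5, 7]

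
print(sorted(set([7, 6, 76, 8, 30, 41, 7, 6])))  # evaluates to [6, 7, 8, 30, 41, 76]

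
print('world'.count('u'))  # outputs 0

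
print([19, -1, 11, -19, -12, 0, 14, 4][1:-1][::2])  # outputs [-1, -19, 0]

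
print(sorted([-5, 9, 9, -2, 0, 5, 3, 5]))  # [-5, -2, 0, 3, 5, 5, 9, 9]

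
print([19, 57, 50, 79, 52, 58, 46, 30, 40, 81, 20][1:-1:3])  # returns [57, 52, 30]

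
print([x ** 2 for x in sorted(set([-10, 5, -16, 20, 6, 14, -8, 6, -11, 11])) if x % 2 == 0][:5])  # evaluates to [256, 100, 64, 36, 196]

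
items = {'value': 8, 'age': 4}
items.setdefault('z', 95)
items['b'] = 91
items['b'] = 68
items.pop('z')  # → 95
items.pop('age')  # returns 4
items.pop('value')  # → 8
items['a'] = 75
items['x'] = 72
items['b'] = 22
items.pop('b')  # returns 22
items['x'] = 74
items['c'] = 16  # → {'a': 75, 'x': 74, 'c': 16}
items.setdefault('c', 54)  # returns 16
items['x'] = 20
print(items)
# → {'a': 75, 'x': 20, 'c': 16}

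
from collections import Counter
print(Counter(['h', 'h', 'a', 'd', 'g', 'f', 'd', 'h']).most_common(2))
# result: [('h', 3), ('d', 2)]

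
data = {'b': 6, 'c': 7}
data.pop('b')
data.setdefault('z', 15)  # 15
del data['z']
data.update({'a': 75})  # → {'c': 7, 'a': 75}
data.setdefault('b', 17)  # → 17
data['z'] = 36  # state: {'c': 7, 'a': 75, 'b': 17, 'z': 36}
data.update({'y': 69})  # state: {'c': 7, 'a': 75, 'b': 17, 'z': 36, 'y': 69}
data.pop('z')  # 36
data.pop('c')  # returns 7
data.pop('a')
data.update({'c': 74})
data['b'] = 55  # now {'b': 55, 'y': 69, 'c': 74}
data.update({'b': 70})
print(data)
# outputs {'b': 70, 'y': 69, 'c': 74}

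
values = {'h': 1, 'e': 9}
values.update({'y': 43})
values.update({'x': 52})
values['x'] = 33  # {'h': 1, 'e': 9, 'y': 43, 'x': 33}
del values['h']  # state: {'e': 9, 'y': 43, 'x': 33}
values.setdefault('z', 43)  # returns 43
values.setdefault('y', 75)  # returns 43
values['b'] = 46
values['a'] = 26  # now {'e': 9, 'y': 43, 'x': 33, 'z': 43, 'b': 46, 'a': 26}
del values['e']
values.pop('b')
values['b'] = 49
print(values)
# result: {'y': 43, 'x': 33, 'z': 43, 'a': 26, 'b': 49}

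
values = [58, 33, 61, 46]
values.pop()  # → 46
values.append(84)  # [58, 33, 61, 84]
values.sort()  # [33, 58, 61, 84]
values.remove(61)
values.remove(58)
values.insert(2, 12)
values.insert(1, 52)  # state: [33, 52, 84, 12]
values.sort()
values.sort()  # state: [12, 33, 52, 84]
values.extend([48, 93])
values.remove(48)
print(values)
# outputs [12, 33, 52, 84, 93]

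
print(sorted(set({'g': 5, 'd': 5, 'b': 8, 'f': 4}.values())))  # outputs [4, 5, 8]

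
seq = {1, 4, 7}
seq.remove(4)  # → {1, 7}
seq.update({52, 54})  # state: {1, 7, 52, 54}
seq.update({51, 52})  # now {1, 7, 51, 52, 54}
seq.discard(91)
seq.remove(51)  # {1, 7, 52, 54}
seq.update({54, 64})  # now {1, 7, 52, 54, 64}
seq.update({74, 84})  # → {1, 7, 52, 54, 64, 74, 84}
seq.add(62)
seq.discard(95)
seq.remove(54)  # {1, 7, 52, 62, 64, 74, 84}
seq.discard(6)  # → {1, 7, 52, 62, 64, 74, 84}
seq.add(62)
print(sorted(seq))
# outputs [1, 7, 52, 62, 64, 74, 84]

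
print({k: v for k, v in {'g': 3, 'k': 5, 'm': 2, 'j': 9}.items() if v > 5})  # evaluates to {'j': 9}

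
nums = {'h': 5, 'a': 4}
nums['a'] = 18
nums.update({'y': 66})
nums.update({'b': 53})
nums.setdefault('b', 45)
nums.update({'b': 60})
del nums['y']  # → {'h': 5, 'a': 18, 'b': 60}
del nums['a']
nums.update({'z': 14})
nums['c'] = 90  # {'h': 5, 'b': 60, 'z': 14, 'c': 90}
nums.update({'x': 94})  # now {'h': 5, 'b': 60, 'z': 14, 'c': 90, 'x': 94}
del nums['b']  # {'h': 5, 'z': 14, 'c': 90, 'x': 94}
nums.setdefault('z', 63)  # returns 14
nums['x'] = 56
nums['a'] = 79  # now {'h': 5, 'z': 14, 'c': 90, 'x': 56, 'a': 79}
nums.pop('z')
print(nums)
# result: {'h': 5, 'c': 90, 'x': 56, 'a': 79}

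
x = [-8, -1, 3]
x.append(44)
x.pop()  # 44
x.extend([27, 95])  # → [-8, -1, 3, 27, 95]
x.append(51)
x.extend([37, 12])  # [-8, -1, 3, 27, 95, 51, 37, 12]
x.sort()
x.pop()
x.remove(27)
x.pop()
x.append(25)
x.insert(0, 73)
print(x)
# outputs [73, -8, -1, 3, 12, 37, 25]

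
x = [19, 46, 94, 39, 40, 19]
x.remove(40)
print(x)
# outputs [19, 46, 94, 39, 19]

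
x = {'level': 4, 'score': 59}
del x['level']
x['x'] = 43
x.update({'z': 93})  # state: {'score': 59, 'x': 43, 'z': 93}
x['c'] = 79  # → {'score': 59, 'x': 43, 'z': 93, 'c': 79}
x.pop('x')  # 43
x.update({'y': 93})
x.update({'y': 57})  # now {'score': 59, 'z': 93, 'c': 79, 'y': 57}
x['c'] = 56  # {'score': 59, 'z': 93, 'c': 56, 'y': 57}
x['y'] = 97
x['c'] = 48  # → {'score': 59, 'z': 93, 'c': 48, 'y': 97}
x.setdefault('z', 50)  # 93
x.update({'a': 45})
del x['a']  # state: {'score': 59, 'z': 93, 'c': 48, 'y': 97}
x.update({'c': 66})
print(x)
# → {'score': 59, 'z': 93, 'c': 66, 'y': 97}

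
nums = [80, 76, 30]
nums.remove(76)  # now [80, 30]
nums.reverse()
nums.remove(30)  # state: [80]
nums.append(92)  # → [80, 92]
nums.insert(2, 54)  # [80, 92, 54]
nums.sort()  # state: [54, 80, 92]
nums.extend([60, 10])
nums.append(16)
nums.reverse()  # [16, 10, 60, 92, 80, 54]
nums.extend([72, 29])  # [16, 10, 60, 92, 80, 54, 72, 29]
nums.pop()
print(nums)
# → [16, 10, 60, 92, 80, 54, 72]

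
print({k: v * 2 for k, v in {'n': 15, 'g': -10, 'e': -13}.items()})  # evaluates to {'n': 30, 'g': -20, 'e': -26}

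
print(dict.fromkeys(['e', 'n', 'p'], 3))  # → {'e': 3, 'n': 3, 'p': 3}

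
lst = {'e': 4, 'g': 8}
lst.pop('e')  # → 4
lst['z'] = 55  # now {'g': 8, 'z': 55}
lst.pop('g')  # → 8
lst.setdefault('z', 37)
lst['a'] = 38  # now {'z': 55, 'a': 38}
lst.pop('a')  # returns 38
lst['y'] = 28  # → {'z': 55, 'y': 28}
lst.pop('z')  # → 55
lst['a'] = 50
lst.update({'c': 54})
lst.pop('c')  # 54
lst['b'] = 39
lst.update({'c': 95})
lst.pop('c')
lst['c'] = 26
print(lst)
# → {'y': 28, 'a': 50, 'b': 39, 'c': 26}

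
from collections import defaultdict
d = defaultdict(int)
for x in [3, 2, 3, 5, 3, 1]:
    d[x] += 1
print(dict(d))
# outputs {3: 3, 2: 1, 5: 1, 1: 1}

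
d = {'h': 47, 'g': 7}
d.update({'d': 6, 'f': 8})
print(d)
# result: {'h': 47, 'g': 7, 'd': 6, 'f': 8}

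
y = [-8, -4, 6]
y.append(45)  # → [-8, -4, 6, 45]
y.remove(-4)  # [-8, 6, 45]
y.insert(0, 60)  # [60, -8, 6, 45]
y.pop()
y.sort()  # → [-8, 6, 60]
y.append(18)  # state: [-8, 6, 60, 18]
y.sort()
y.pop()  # 60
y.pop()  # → 18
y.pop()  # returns 6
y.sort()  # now [-8]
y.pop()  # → -8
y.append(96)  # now [96]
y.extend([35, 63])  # [96, 35, 63]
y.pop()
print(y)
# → [96, 35]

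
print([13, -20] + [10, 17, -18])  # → [13, -20, 10, 17, -18]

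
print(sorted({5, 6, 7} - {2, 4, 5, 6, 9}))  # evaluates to [7]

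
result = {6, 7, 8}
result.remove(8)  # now {6, 7}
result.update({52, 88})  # {6, 7, 52, 88}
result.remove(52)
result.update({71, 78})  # {6, 7, 71, 78, 88}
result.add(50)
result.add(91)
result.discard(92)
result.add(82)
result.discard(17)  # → {6, 7, 50, 71, 78, 82, 88, 91}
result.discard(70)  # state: {6, 7, 50, 71, 78, 82, 88, 91}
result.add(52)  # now {6, 7, 50, 52, 71, 78, 82, 88, 91}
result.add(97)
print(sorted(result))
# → [6, 7, 50, 52, 71, 78, 82, 88, 91, 97]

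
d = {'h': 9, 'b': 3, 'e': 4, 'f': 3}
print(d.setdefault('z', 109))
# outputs 109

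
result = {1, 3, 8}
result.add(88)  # {1, 3, 8, 88}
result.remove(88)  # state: {1, 3, 8}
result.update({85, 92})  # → {1, 3, 8, 85, 92}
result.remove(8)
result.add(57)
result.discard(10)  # {1, 3, 57, 85, 92}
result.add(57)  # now {1, 3, 57, 85, 92}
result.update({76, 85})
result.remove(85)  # {1, 3, 57, 76, 92}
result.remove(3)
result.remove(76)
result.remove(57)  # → {1, 92}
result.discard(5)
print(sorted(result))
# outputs [1, 92]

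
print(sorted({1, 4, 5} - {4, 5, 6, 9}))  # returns [1]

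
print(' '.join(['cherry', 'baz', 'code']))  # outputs cherry baz code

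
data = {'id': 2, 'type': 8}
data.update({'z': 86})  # {'id': 2, 'type': 8, 'z': 86}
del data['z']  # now {'id': 2, 'type': 8}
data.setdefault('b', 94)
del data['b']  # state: {'id': 2, 'type': 8}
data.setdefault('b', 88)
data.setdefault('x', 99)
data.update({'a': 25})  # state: {'id': 2, 'type': 8, 'b': 88, 'x': 99, 'a': 25}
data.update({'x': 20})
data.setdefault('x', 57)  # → 20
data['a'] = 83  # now {'id': 2, 'type': 8, 'b': 88, 'x': 20, 'a': 83}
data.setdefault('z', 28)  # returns 28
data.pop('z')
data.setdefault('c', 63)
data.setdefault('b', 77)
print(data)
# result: {'id': 2, 'type': 8, 'b': 88, 'x': 20, 'a': 83, 'c': 63}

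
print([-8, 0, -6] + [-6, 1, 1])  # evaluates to [-8, 0, -6, -6, 1, 1]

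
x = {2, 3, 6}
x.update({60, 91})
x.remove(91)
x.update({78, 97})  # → {2, 3, 6, 60, 78, 97}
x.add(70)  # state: {2, 3, 6, 60, 70, 78, 97}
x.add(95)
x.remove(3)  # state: {2, 6, 60, 70, 78, 95, 97}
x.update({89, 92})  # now {2, 6, 60, 70, 78, 89, 92, 95, 97}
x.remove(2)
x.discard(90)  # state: {6, 60, 70, 78, 89, 92, 95, 97}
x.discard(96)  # {6, 60, 70, 78, 89, 92, 95, 97}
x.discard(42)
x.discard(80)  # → {6, 60, 70, 78, 89, 92, 95, 97}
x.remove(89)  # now {6, 60, 70, 78, 92, 95, 97}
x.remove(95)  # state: {6, 60, 70, 78, 92, 97}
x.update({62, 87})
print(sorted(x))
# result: [6, 60, 62, 70, 78, 87, 92, 97]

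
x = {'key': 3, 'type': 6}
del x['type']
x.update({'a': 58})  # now {'key': 3, 'a': 58}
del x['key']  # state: {'a': 58}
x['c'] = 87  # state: {'a': 58, 'c': 87}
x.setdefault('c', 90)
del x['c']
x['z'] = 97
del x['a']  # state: {'z': 97}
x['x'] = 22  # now {'z': 97, 'x': 22}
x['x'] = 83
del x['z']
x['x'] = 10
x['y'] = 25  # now {'x': 10, 'y': 25}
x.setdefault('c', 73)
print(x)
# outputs {'x': 10, 'y': 25, 'c': 73}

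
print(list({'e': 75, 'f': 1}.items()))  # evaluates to [('e', 75), ('f', 1)]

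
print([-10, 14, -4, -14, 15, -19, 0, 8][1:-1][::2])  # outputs [14, -14, -19]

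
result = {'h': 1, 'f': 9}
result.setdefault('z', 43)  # 43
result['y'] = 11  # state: {'h': 1, 'f': 9, 'z': 43, 'y': 11}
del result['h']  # {'f': 9, 'z': 43, 'y': 11}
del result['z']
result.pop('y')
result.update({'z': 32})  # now {'f': 9, 'z': 32}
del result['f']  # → {'z': 32}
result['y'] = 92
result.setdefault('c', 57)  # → 57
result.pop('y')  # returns 92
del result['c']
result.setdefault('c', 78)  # 78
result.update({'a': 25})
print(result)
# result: {'z': 32, 'c': 78, 'a': 25}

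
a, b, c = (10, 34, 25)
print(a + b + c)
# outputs 69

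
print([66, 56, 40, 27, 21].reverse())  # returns None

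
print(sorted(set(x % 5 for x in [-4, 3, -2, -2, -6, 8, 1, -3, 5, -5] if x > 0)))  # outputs [0, 1, 3]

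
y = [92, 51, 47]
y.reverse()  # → [47, 51, 92]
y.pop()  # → 92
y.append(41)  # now [47, 51, 41]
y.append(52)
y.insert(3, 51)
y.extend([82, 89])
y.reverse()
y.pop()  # 47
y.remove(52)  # [89, 82, 51, 41, 51]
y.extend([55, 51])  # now [89, 82, 51, 41, 51, 55, 51]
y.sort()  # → [41, 51, 51, 51, 55, 82, 89]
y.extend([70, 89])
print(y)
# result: [41, 51, 51, 51, 55, 82, 89, 70, 89]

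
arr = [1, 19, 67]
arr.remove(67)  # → [1, 19]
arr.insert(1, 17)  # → [1, 17, 19]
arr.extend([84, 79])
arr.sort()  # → [1, 17, 19, 79, 84]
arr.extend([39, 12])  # [1, 17, 19, 79, 84, 39, 12]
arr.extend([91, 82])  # [1, 17, 19, 79, 84, 39, 12, 91, 82]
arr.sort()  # [1, 12, 17, 19, 39, 79, 82, 84, 91]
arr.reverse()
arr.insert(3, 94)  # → [91, 84, 82, 94, 79, 39, 19, 17, 12, 1]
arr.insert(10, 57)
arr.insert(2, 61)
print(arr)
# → [91, 84, 61, 82, 94, 79, 39, 19, 17, 12, 1, 57]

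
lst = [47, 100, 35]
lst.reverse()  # [35, 100, 47]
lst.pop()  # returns 47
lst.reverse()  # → [100, 35]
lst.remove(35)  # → [100]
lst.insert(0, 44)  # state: [44, 100]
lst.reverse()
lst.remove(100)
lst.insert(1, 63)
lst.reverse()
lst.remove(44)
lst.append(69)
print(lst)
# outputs [63, 69]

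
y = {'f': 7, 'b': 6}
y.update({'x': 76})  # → {'f': 7, 'b': 6, 'x': 76}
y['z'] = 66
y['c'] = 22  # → {'f': 7, 'b': 6, 'x': 76, 'z': 66, 'c': 22}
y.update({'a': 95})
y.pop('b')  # 6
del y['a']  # {'f': 7, 'x': 76, 'z': 66, 'c': 22}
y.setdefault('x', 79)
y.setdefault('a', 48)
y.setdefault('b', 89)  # 89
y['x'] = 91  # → {'f': 7, 'x': 91, 'z': 66, 'c': 22, 'a': 48, 'b': 89}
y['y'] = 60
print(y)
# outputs {'f': 7, 'x': 91, 'z': 66, 'c': 22, 'a': 48, 'b': 89, 'y': 60}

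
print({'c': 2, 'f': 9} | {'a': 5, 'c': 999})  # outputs {'c': 999, 'f': 9, 'a': 5}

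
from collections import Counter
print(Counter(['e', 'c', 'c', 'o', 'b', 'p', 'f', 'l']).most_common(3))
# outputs [('c', 2), ('e', 1), ('o', 1)]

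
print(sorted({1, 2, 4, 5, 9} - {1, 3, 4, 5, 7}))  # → [2, 9]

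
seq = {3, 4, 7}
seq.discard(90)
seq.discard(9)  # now {3, 4, 7}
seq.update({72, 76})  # {3, 4, 7, 72, 76}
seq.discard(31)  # {3, 4, 7, 72, 76}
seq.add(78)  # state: {3, 4, 7, 72, 76, 78}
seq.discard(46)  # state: {3, 4, 7, 72, 76, 78}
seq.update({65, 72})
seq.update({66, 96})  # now {3, 4, 7, 65, 66, 72, 76, 78, 96}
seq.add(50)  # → {3, 4, 7, 50, 65, 66, 72, 76, 78, 96}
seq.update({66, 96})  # {3, 4, 7, 50, 65, 66, 72, 76, 78, 96}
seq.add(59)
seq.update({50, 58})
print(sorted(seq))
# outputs [3, 4, 7, 50, 58, 59, 65, 66, 72, 76, 78, 96]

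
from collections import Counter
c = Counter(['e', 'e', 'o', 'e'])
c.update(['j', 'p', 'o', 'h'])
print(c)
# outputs Counter({'e': 3, 'o': 2, 'j': 1, 'p': 1, 'h': 1})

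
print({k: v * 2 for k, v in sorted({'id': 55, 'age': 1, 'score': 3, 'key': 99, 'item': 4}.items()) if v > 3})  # {'id': 110, 'item': 8, 'key': 198}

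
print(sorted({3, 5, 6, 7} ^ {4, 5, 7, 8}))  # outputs [3, 4, 6, 8]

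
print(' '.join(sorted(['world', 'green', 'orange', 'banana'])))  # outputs banana green orange world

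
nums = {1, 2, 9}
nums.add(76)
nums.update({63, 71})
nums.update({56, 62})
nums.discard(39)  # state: {1, 2, 9, 56, 62, 63, 71, 76}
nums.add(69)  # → {1, 2, 9, 56, 62, 63, 69, 71, 76}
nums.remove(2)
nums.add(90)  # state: {1, 9, 56, 62, 63, 69, 71, 76, 90}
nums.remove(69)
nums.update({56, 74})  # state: {1, 9, 56, 62, 63, 71, 74, 76, 90}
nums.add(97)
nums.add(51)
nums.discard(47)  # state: {1, 9, 51, 56, 62, 63, 71, 74, 76, 90, 97}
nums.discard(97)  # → {1, 9, 51, 56, 62, 63, 71, 74, 76, 90}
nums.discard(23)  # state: {1, 9, 51, 56, 62, 63, 71, 74, 76, 90}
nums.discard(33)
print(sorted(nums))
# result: [1, 9, 51, 56, 62, 63, 71, 74, 76, 90]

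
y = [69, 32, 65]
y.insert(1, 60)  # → [69, 60, 32, 65]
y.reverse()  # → [65, 32, 60, 69]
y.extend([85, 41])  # [65, 32, 60, 69, 85, 41]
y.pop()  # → 41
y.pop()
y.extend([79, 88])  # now [65, 32, 60, 69, 79, 88]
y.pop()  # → 88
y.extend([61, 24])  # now [65, 32, 60, 69, 79, 61, 24]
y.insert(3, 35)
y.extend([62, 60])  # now [65, 32, 60, 35, 69, 79, 61, 24, 62, 60]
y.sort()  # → [24, 32, 35, 60, 60, 61, 62, 65, 69, 79]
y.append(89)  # [24, 32, 35, 60, 60, 61, 62, 65, 69, 79, 89]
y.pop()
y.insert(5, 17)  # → [24, 32, 35, 60, 60, 17, 61, 62, 65, 69, 79]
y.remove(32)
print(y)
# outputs [24, 35, 60, 60, 17, 61, 62, 65, 69, 79]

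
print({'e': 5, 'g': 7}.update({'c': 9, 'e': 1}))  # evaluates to None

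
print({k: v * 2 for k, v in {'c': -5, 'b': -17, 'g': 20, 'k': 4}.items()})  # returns {'c': -10, 'b': -34, 'g': 40, 'k': 8}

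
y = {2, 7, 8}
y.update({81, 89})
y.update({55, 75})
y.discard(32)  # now {2, 7, 8, 55, 75, 81, 89}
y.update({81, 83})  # {2, 7, 8, 55, 75, 81, 83, 89}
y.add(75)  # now {2, 7, 8, 55, 75, 81, 83, 89}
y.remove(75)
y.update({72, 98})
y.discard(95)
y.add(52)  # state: {2, 7, 8, 52, 55, 72, 81, 83, 89, 98}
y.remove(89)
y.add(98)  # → {2, 7, 8, 52, 55, 72, 81, 83, 98}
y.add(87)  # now {2, 7, 8, 52, 55, 72, 81, 83, 87, 98}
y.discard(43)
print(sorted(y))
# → [2, 7, 8, 52, 55, 72, 81, 83, 87, 98]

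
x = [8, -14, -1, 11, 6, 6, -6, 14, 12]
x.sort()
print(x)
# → [-14, -6, -1, 6, 6, 8, 11, 12, 14]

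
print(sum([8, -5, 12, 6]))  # 21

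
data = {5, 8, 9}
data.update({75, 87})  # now {5, 8, 9, 75, 87}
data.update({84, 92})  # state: {5, 8, 9, 75, 84, 87, 92}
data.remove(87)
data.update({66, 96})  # {5, 8, 9, 66, 75, 84, 92, 96}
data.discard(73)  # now {5, 8, 9, 66, 75, 84, 92, 96}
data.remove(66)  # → {5, 8, 9, 75, 84, 92, 96}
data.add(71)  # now {5, 8, 9, 71, 75, 84, 92, 96}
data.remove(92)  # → {5, 8, 9, 71, 75, 84, 96}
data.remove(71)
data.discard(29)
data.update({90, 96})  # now {5, 8, 9, 75, 84, 90, 96}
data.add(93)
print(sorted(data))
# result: [5, 8, 9, 75, 84, 90, 93, 96]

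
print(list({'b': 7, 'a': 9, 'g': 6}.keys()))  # ['b', 'a', 'g']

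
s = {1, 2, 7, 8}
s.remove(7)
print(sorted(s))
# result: [1, 2, 8]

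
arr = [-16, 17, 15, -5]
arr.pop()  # -5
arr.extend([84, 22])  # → [-16, 17, 15, 84, 22]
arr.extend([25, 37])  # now [-16, 17, 15, 84, 22, 25, 37]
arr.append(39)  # [-16, 17, 15, 84, 22, 25, 37, 39]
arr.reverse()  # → [39, 37, 25, 22, 84, 15, 17, -16]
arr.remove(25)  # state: [39, 37, 22, 84, 15, 17, -16]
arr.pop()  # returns -16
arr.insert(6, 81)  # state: [39, 37, 22, 84, 15, 17, 81]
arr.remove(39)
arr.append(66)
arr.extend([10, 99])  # [37, 22, 84, 15, 17, 81, 66, 10, 99]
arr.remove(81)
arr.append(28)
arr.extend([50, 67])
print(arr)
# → [37, 22, 84, 15, 17, 66, 10, 99, 28, 50, 67]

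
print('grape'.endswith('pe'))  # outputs True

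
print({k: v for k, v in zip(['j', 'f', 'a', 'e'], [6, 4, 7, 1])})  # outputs {'j': 6, 'f': 4, 'a': 7, 'e': 1}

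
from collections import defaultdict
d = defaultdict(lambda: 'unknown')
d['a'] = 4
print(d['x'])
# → unknown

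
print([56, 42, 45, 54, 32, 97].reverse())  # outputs None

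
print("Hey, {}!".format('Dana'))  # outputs Hey, Dana!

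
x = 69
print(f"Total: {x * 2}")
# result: Total: 138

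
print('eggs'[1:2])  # g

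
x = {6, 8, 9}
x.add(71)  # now {6, 8, 9, 71}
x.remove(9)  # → {6, 8, 71}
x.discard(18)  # {6, 8, 71}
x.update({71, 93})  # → {6, 8, 71, 93}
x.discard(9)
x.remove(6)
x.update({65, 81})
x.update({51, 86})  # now {8, 51, 65, 71, 81, 86, 93}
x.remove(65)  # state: {8, 51, 71, 81, 86, 93}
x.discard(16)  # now {8, 51, 71, 81, 86, 93}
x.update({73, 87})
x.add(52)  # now {8, 51, 52, 71, 73, 81, 86, 87, 93}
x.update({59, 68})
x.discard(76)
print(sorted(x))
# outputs [8, 51, 52, 59, 68, 71, 73, 81, 86, 87, 93]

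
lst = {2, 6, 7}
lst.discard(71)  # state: {2, 6, 7}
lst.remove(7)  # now {2, 6}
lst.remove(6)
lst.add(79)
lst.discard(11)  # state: {2, 79}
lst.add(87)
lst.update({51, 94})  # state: {2, 51, 79, 87, 94}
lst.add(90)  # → {2, 51, 79, 87, 90, 94}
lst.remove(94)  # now {2, 51, 79, 87, 90}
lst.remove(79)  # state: {2, 51, 87, 90}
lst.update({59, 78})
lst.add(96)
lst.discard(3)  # {2, 51, 59, 78, 87, 90, 96}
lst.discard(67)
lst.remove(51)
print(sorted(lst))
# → [2, 59, 78, 87, 90, 96]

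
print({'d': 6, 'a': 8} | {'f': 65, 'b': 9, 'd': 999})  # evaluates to {'d': 999, 'a': 8, 'f': 65, 'b': 9}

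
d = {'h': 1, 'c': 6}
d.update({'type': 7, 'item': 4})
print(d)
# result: {'h': 1, 'c': 6, 'type': 7, 'item': 4}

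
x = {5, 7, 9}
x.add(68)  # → {5, 7, 9, 68}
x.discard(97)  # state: {5, 7, 9, 68}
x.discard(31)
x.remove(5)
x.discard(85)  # {7, 9, 68}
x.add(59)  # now {7, 9, 59, 68}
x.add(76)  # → {7, 9, 59, 68, 76}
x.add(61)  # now {7, 9, 59, 61, 68, 76}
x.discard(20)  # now {7, 9, 59, 61, 68, 76}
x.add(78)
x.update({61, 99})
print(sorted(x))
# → [7, 9, 59, 61, 68, 76, 78, 99]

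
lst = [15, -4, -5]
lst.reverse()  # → [-5, -4, 15]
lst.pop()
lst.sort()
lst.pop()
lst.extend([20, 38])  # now [-5, 20, 38]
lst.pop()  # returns 38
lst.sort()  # [-5, 20]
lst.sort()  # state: [-5, 20]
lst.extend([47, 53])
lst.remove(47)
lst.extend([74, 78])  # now [-5, 20, 53, 74, 78]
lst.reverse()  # [78, 74, 53, 20, -5]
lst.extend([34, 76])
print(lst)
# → [78, 74, 53, 20, -5, 34, 76]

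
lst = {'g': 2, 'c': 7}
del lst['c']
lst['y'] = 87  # {'g': 2, 'y': 87}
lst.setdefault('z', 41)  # 41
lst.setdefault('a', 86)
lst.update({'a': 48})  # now {'g': 2, 'y': 87, 'z': 41, 'a': 48}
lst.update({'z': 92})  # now {'g': 2, 'y': 87, 'z': 92, 'a': 48}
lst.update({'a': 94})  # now {'g': 2, 'y': 87, 'z': 92, 'a': 94}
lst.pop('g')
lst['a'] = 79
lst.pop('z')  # 92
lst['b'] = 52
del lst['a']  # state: {'y': 87, 'b': 52}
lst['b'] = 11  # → {'y': 87, 'b': 11}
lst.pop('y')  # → 87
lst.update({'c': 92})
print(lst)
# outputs {'b': 11, 'c': 92}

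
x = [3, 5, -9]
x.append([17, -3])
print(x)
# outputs [3, 5, -9, [17, -3]]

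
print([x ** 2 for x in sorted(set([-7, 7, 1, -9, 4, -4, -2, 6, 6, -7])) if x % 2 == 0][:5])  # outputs [16, 4, 16, 36]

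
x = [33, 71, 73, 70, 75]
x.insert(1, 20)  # [33, 20, 71, 73, 70, 75]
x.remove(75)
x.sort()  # [20, 33, 70, 71, 73]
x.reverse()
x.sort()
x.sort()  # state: [20, 33, 70, 71, 73]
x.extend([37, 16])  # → [20, 33, 70, 71, 73, 37, 16]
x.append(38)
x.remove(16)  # [20, 33, 70, 71, 73, 37, 38]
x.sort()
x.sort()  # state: [20, 33, 37, 38, 70, 71, 73]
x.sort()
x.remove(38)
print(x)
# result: [20, 33, 37, 70, 71, 73]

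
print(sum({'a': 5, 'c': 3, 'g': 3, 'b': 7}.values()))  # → 18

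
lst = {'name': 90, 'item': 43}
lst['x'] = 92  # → {'name': 90, 'item': 43, 'x': 92}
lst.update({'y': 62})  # {'name': 90, 'item': 43, 'x': 92, 'y': 62}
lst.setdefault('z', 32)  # 32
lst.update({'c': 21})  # {'name': 90, 'item': 43, 'x': 92, 'y': 62, 'z': 32, 'c': 21}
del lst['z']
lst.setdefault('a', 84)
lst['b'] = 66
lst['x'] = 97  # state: {'name': 90, 'item': 43, 'x': 97, 'y': 62, 'c': 21, 'a': 84, 'b': 66}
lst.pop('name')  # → 90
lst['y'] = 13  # {'item': 43, 'x': 97, 'y': 13, 'c': 21, 'a': 84, 'b': 66}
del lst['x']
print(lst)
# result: {'item': 43, 'y': 13, 'c': 21, 'a': 84, 'b': 66}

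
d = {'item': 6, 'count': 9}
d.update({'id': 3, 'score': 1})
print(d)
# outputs {'item': 6, 'count': 9, 'id': 3, 'score': 1}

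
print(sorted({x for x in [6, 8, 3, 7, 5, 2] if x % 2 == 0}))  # [2, 6, 8]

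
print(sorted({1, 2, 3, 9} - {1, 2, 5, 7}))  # [3, 9]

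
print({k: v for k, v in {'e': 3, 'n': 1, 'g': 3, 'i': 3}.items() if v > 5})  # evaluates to {}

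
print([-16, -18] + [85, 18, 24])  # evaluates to [-16, -18, 85, 18, 24]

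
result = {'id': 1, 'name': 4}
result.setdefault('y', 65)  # 65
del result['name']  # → {'id': 1, 'y': 65}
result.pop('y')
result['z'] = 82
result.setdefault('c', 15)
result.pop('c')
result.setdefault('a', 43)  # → 43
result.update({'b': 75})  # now {'id': 1, 'z': 82, 'a': 43, 'b': 75}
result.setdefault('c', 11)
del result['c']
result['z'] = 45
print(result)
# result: {'id': 1, 'z': 45, 'a': 43, 'b': 75}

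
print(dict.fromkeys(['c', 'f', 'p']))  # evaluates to {'c': None, 'f': None, 'p': None}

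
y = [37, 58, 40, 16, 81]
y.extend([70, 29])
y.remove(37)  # [58, 40, 16, 81, 70, 29]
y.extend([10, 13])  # [58, 40, 16, 81, 70, 29, 10, 13]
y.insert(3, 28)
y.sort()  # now [10, 13, 16, 28, 29, 40, 58, 70, 81]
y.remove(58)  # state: [10, 13, 16, 28, 29, 40, 70, 81]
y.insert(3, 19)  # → [10, 13, 16, 19, 28, 29, 40, 70, 81]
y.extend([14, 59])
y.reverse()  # [59, 14, 81, 70, 40, 29, 28, 19, 16, 13, 10]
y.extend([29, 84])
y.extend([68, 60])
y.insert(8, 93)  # [59, 14, 81, 70, 40, 29, 28, 19, 93, 16, 13, 10, 29, 84, 68, 60]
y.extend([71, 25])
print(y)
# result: [59, 14, 81, 70, 40, 29, 28, 19, 93, 16, 13, 10, 29, 84, 68, 60, 71, 25]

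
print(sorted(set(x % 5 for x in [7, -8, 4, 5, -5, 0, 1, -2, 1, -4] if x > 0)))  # [0, 1, 2, 4]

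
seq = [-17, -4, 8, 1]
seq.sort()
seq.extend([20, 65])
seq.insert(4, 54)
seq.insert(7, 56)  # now [-17, -4, 1, 8, 54, 20, 65, 56]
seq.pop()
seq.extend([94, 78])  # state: [-17, -4, 1, 8, 54, 20, 65, 94, 78]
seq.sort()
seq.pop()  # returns 94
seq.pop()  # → 78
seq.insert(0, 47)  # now [47, -17, -4, 1, 8, 20, 54, 65]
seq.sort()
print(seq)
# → [-17, -4, 1, 8, 20, 47, 54, 65]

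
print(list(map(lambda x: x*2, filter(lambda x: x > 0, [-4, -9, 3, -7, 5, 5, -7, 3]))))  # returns [6, 10, 10, 6]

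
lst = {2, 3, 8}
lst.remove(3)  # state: {2, 8}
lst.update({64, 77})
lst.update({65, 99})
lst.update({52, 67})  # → {2, 8, 52, 64, 65, 67, 77, 99}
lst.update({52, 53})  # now {2, 8, 52, 53, 64, 65, 67, 77, 99}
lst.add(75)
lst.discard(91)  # {2, 8, 52, 53, 64, 65, 67, 75, 77, 99}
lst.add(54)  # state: {2, 8, 52, 53, 54, 64, 65, 67, 75, 77, 99}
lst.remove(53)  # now {2, 8, 52, 54, 64, 65, 67, 75, 77, 99}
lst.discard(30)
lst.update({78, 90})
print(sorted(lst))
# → [2, 8, 52, 54, 64, 65, 67, 75, 77, 78, 90, 99]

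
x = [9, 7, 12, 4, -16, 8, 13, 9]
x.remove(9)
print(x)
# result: [7, 12, 4, -16, 8, 13, 9]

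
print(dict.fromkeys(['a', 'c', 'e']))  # {'a': None, 'c': None, 'e': None}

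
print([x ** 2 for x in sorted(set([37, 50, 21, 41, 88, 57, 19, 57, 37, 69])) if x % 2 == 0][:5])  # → [2500, 7744]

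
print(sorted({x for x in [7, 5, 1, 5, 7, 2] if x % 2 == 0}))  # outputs [2]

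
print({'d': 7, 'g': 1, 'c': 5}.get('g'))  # 1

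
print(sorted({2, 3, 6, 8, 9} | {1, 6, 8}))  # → [1, 2, 3, 6, 8, 9]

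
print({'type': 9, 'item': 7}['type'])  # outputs 9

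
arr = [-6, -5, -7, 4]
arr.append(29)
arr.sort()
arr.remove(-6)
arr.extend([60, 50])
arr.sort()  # [-7, -5, 4, 29, 50, 60]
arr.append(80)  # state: [-7, -5, 4, 29, 50, 60, 80]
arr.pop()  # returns 80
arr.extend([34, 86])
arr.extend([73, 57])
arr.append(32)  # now [-7, -5, 4, 29, 50, 60, 34, 86, 73, 57, 32]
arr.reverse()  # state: [32, 57, 73, 86, 34, 60, 50, 29, 4, -5, -7]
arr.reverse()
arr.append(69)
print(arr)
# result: [-7, -5, 4, 29, 50, 60, 34, 86, 73, 57, 32, 69]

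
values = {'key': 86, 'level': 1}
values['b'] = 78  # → {'key': 86, 'level': 1, 'b': 78}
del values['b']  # {'key': 86, 'level': 1}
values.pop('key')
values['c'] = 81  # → {'level': 1, 'c': 81}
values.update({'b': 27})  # {'level': 1, 'c': 81, 'b': 27}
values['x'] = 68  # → {'level': 1, 'c': 81, 'b': 27, 'x': 68}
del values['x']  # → {'level': 1, 'c': 81, 'b': 27}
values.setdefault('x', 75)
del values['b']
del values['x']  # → {'level': 1, 'c': 81}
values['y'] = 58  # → {'level': 1, 'c': 81, 'y': 58}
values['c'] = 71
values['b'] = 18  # {'level': 1, 'c': 71, 'y': 58, 'b': 18}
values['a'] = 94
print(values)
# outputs {'level': 1, 'c': 71, 'y': 58, 'b': 18, 'a': 94}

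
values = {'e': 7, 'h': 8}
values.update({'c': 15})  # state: {'e': 7, 'h': 8, 'c': 15}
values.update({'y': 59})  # {'e': 7, 'h': 8, 'c': 15, 'y': 59}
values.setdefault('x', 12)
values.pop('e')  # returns 7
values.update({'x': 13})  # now {'h': 8, 'c': 15, 'y': 59, 'x': 13}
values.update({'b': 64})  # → {'h': 8, 'c': 15, 'y': 59, 'x': 13, 'b': 64}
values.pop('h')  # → 8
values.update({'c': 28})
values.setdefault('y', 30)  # 59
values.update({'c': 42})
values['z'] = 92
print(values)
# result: {'c': 42, 'y': 59, 'x': 13, 'b': 64, 'z': 92}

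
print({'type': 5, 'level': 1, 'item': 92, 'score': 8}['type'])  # 5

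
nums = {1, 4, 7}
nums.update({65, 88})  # {1, 4, 7, 65, 88}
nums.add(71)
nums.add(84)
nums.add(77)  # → {1, 4, 7, 65, 71, 77, 84, 88}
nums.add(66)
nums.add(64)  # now {1, 4, 7, 64, 65, 66, 71, 77, 84, 88}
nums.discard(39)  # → {1, 4, 7, 64, 65, 66, 71, 77, 84, 88}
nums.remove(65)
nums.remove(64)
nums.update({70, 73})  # {1, 4, 7, 66, 70, 71, 73, 77, 84, 88}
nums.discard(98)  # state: {1, 4, 7, 66, 70, 71, 73, 77, 84, 88}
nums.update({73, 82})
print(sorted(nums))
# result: [1, 4, 7, 66, 70, 71, 73, 77, 82, 84, 88]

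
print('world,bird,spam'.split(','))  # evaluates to ['world', 'bird', 'spam']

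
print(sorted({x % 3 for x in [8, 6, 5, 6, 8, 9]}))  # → [0, 2]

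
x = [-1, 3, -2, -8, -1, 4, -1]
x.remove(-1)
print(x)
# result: [3, -2, -8, -1, 4, -1]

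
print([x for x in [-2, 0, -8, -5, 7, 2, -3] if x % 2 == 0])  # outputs [-2, 0, -8, 2]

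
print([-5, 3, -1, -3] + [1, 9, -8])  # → [-5, 3, -1, -3, 1, 9, -8]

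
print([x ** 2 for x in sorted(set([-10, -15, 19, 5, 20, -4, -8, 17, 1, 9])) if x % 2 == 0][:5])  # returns [100, 64, 16, 400]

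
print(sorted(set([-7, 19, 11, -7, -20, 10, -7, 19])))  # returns [-20, -7, 10, 11, 19]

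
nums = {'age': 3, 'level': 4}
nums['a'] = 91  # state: {'age': 3, 'level': 4, 'a': 91}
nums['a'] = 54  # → {'age': 3, 'level': 4, 'a': 54}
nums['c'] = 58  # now {'age': 3, 'level': 4, 'a': 54, 'c': 58}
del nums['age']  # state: {'level': 4, 'a': 54, 'c': 58}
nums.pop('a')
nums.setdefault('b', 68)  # 68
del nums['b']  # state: {'level': 4, 'c': 58}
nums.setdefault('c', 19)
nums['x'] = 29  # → {'level': 4, 'c': 58, 'x': 29}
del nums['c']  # {'level': 4, 'x': 29}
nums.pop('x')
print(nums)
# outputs {'level': 4}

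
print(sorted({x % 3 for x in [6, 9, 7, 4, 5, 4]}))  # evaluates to [0, 1, 2]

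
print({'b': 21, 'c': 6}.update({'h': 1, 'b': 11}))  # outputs None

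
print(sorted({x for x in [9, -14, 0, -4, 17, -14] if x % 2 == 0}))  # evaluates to [-14, -4, 0]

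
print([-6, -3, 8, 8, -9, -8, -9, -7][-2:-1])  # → [-9]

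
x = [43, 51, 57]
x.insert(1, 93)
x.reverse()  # [57, 51, 93, 43]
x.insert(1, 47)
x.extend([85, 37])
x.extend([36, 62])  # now [57, 47, 51, 93, 43, 85, 37, 36, 62]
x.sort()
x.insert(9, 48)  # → [36, 37, 43, 47, 51, 57, 62, 85, 93, 48]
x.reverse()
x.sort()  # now [36, 37, 43, 47, 48, 51, 57, 62, 85, 93]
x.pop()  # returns 93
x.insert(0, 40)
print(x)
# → [40, 36, 37, 43, 47, 48, 51, 57, 62, 85]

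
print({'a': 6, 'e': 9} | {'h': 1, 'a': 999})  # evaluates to {'a': 999, 'e': 9, 'h': 1}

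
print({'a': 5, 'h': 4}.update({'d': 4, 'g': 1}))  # None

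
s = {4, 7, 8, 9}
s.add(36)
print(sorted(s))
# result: [4, 7, 8, 9, 36]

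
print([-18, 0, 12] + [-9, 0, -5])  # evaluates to [-18, 0, 12, -9, 0, -5]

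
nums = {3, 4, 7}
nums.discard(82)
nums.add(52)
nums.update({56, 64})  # {3, 4, 7, 52, 56, 64}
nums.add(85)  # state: {3, 4, 7, 52, 56, 64, 85}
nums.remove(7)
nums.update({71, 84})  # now {3, 4, 52, 56, 64, 71, 84, 85}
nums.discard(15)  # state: {3, 4, 52, 56, 64, 71, 84, 85}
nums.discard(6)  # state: {3, 4, 52, 56, 64, 71, 84, 85}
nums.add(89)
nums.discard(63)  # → {3, 4, 52, 56, 64, 71, 84, 85, 89}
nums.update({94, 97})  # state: {3, 4, 52, 56, 64, 71, 84, 85, 89, 94, 97}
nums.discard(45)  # {3, 4, 52, 56, 64, 71, 84, 85, 89, 94, 97}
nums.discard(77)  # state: {3, 4, 52, 56, 64, 71, 84, 85, 89, 94, 97}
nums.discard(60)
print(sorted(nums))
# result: [3, 4, 52, 56, 64, 71, 84, 85, 89, 94, 97]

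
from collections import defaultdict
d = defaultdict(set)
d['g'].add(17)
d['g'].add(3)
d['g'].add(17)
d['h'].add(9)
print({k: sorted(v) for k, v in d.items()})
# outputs {'g': [3, 17], 'h': [9]}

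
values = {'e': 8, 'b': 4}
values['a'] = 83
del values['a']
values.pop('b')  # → 4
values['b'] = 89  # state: {'e': 8, 'b': 89}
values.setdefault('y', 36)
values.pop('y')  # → 36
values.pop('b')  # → 89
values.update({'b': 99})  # {'e': 8, 'b': 99}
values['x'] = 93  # {'e': 8, 'b': 99, 'x': 93}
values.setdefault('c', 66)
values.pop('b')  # 99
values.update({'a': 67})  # {'e': 8, 'x': 93, 'c': 66, 'a': 67}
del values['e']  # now {'x': 93, 'c': 66, 'a': 67}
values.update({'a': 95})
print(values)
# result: {'x': 93, 'c': 66, 'a': 95}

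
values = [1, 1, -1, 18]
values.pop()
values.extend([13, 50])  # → [1, 1, -1, 13, 50]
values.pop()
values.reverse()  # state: [13, -1, 1, 1]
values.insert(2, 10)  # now [13, -1, 10, 1, 1]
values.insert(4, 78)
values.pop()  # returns 1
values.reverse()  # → [78, 1, 10, -1, 13]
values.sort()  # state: [-1, 1, 10, 13, 78]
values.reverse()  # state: [78, 13, 10, 1, -1]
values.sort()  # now [-1, 1, 10, 13, 78]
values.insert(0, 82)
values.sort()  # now [-1, 1, 10, 13, 78, 82]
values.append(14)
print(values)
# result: [-1, 1, 10, 13, 78, 82, 14]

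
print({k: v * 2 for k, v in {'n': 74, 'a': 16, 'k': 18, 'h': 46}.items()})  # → {'n': 148, 'a': 32, 'k': 36, 'h': 92}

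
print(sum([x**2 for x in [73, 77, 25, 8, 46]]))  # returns 14063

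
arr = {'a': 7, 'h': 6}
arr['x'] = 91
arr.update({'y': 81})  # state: {'a': 7, 'h': 6, 'x': 91, 'y': 81}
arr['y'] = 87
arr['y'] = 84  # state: {'a': 7, 'h': 6, 'x': 91, 'y': 84}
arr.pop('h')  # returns 6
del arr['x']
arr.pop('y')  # 84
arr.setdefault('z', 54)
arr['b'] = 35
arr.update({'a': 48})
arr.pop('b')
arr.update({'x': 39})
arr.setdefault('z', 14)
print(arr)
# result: {'a': 48, 'z': 54, 'x': 39}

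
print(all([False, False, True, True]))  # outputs False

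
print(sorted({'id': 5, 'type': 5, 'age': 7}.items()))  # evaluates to [('age', 7), ('id', 5), ('type', 5)]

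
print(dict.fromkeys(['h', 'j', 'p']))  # {'h': None, 'j': None, 'p': None}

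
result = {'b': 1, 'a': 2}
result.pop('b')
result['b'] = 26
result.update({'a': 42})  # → {'a': 42, 'b': 26}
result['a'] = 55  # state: {'a': 55, 'b': 26}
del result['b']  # {'a': 55}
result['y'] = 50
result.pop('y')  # 50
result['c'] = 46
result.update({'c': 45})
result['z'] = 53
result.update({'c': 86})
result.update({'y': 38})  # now {'a': 55, 'c': 86, 'z': 53, 'y': 38}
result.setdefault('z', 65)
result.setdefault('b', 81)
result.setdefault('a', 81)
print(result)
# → {'a': 55, 'c': 86, 'z': 53, 'y': 38, 'b': 81}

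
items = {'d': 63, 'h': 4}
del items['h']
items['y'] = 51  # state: {'d': 63, 'y': 51}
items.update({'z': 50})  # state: {'d': 63, 'y': 51, 'z': 50}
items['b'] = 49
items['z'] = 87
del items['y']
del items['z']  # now {'d': 63, 'b': 49}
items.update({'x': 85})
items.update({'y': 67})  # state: {'d': 63, 'b': 49, 'x': 85, 'y': 67}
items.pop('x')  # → 85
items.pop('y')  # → 67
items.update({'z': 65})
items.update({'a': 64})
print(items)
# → {'d': 63, 'b': 49, 'z': 65, 'a': 64}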